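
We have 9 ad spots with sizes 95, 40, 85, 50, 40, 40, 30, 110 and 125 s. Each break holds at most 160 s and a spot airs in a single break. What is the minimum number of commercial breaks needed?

Total = 125 + 110 + 95 + 85 + 50 + 40 + 40 + 40 + 30 = 615 s.
Lower bound: ⌈615/160⌉ = 4 commercial breaks.
A packing using 5 commercial breaks:
  break 1: 125 + 30 = 155
  break 2: 110 + 50 = 160
  break 3: 95 + 40 = 135
  break 4: 85 + 40 = 125
  break 5: 40 = 40
No arrangement into 4 commercial breaks stays within capacity, so 5 is optimal.

5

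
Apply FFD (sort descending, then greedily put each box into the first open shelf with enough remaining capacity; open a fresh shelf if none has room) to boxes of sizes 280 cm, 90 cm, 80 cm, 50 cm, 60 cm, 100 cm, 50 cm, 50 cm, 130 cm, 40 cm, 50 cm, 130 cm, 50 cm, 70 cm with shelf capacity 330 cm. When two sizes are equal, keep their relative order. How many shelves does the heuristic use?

Sorted descending: 280, 130, 130, 100, 90, 80, 70, 60, 50, 50, 50, 50, 50, 40.
  280 → shelf 1 (new)  [load 280/330]
  130 → shelf 2 (new)  [load 130/330]
  130 → shelf 2  [load 260/330]
  100 → shelf 3 (new)  [load 100/330]
  90 → shelf 3  [load 190/330]
  80 → shelf 3  [load 270/330]
  70 → shelf 2  [load 330/330]
  60 → shelf 3  [load 330/330]
  50 → shelf 1  [load 330/330]
  50 → shelf 4 (new)  [load 50/330]
  50 → shelf 4  [load 100/330]
  50 → shelf 4  [load 150/330]
  50 → shelf 4  [load 200/330]
  40 → shelf 4  [load 240/330]
4 shelves opened.

4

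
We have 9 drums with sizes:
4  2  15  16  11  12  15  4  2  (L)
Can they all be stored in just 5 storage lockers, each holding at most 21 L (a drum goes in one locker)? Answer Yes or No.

Yes

A valid assignment using 5 storage lockers:
  locker 1: 16 + 4 = 20
  locker 2: 15 + 4 + 2 = 21
  locker 3: 15 + 2 = 17
  locker 4: 12 = 12
  locker 5: 11 = 11
Every load is within 21 L, so 5 storage lockers suffice.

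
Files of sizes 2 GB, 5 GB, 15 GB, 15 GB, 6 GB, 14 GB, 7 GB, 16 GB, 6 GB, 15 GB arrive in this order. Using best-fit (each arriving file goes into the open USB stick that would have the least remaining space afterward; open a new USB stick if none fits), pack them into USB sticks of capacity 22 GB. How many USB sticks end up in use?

5

  2 → USB stick 1 (new)  [load 2/22]
  5 → USB stick 1  [load 7/22]
  15 → USB stick 1  [load 22/22]
  15 → USB stick 2 (new)  [load 15/22]
  6 → USB stick 2  [load 21/22]
  14 → USB stick 3 (new)  [load 14/22]
  7 → USB stick 3  [load 21/22]
  16 → USB stick 4 (new)  [load 16/22]
  6 → USB stick 4  [load 22/22]
  15 → USB stick 5 (new)  [load 15/22]
5 USB sticks opened.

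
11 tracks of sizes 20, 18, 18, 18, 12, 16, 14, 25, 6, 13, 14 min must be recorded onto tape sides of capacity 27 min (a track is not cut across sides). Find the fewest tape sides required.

Total = 25 + 20 + 18 + 18 + 18 + 16 + 14 + 14 + 13 + 12 + 6 = 174 min.
Lower bound: ⌈174/27⌉ = 7 tape sides.
Also, 8 tracks each exceed 27/2 min, and no two of those can share a side, so at least 8 tape sides are needed.
A packing using 8 tape sides:
  side 1: 25 = 25
  side 2: 20 + 6 = 26
  side 3: 18 = 18
  side 4: 18 = 18
  side 5: 18 = 18
  side 6: 16 = 16
  side 7: 14 + 13 = 27
  side 8: 14 + 12 = 26
This matches the lower bound, so 8 is optimal.

8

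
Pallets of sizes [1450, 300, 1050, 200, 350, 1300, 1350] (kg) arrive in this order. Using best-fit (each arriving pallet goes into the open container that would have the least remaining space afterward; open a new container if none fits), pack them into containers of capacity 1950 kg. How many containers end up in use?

  1450 → container 1 (new)  [load 1450/1950]
  300 → container 1  [load 1750/1950]
  1050 → container 2 (new)  [load 1050/1950]
  200 → container 1  [load 1950/1950]
  350 → container 2  [load 1400/1950]
  1300 → container 3 (new)  [load 1300/1950]
  1350 → container 4 (new)  [load 1350/1950]
4 containers opened.

4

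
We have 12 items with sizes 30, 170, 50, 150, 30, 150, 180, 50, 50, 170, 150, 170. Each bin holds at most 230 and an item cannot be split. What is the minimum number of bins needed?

7

Total = 180 + 170 + 170 + 170 + 150 + 150 + 150 + 50 + 50 + 50 + 30 + 30 = 1350.
Lower bound: ⌈1350/230⌉ = 6 bins.
Also, 7 items each exceed 115, and no two of those can share a bin, so at least 7 bins are needed.
A packing using 7 bins:
  bin 1: 180 + 50 = 230
  bin 2: 170 + 50 = 220
  bin 3: 170 + 50 = 220
  bin 4: 170 + 30 + 30 = 230
  bin 5: 150 = 150
  bin 6: 150 = 150
  bin 7: 150 = 150
This matches the lower bound, so 7 is optimal.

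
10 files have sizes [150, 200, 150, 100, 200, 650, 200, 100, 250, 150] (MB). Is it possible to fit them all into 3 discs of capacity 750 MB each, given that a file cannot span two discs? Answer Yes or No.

Yes

A valid assignment using 3 discs:
  disc 1: 650 + 100 = 750
  disc 2: 250 + 200 + 200 + 100 = 750
  disc 3: 200 + 150 + 150 + 150 = 650
Every load is within 750 MB, so 3 discs suffice.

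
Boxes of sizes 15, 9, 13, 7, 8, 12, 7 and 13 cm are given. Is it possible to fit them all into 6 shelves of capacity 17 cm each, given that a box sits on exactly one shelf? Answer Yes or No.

A valid assignment using 6 shelves:
  shelf 1: 15 = 15
  shelf 2: 13 = 13
  shelf 3: 13 = 13
  shelf 4: 12 = 12
  shelf 5: 9 + 8 = 17
  shelf 6: 7 + 7 = 14
Every load is within 17 cm, so 6 shelves suffice.

Yes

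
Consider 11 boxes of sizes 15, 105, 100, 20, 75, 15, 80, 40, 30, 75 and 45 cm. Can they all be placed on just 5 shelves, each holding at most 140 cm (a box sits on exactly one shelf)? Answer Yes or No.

A valid assignment using 5 shelves:
  shelf 1: 105 + 30 = 135
  shelf 2: 100 + 40 = 140
  shelf 3: 80 + 45 + 15 = 140
  shelf 4: 75 + 20 + 15 = 110
  shelf 5: 75 = 75
Every load is within 140 cm, so 5 shelves suffice.

Yes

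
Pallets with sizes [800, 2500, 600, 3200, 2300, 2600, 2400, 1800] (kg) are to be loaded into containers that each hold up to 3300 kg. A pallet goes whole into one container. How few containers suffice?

Total = 3200 + 2600 + 2500 + 2400 + 2300 + 1800 + 800 + 600 = 16200 kg.
Lower bound: ⌈16200/3300⌉ = 5 containers.
Also, 6 pallets each exceed 1650 kg, and no two of those can share a container, so at least 6 containers are needed.
A packing using 6 containers:
  container 1: 3200 = 3200
  container 2: 2600 + 600 = 3200
  container 3: 2500 + 800 = 3300
  container 4: 2400 = 2400
  container 5: 2300 = 2300
  container 6: 1800 = 1800
This matches the lower bound, so 6 is optimal.

6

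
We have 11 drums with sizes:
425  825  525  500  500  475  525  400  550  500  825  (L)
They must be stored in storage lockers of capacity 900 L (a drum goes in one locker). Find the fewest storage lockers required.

9

Total = 825 + 825 + 550 + 525 + 525 + 500 + 500 + 500 + 475 + 425 + 400 = 6050 L.
Lower bound: ⌈6050/900⌉ = 7 storage lockers.
Also, 9 drums each exceed 450 L, and no two of those can share a locker, so at least 9 storage lockers are needed.
A packing using 9 storage lockers:
  locker 1: 825 = 825
  locker 2: 825 = 825
  locker 3: 550 = 550
  locker 4: 525 = 525
  locker 5: 525 = 525
  locker 6: 500 + 400 = 900
  locker 7: 500 = 500
  locker 8: 500 = 500
  locker 9: 475 + 425 = 900
This matches the lower bound, so 9 is optimal.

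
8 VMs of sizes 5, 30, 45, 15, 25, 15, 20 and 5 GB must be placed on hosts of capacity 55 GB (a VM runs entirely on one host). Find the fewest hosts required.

Total = 45 + 30 + 25 + 20 + 15 + 15 + 5 + 5 = 160 GB.
Lower bound: ⌈160/55⌉ = 3 hosts.
A packing using 3 hosts:
  host 1: 45 + 5 + 5 = 55
  host 2: 30 + 25 = 55
  host 3: 20 + 15 + 15 = 50
This matches the lower bound, so 3 is optimal.

3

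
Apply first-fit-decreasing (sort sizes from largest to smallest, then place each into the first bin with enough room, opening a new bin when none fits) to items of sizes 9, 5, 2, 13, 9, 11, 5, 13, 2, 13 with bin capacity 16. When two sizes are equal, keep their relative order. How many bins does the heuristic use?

Sorted descending: 13, 13, 13, 11, 9, 9, 5, 5, 2, 2.
  13 → bin 1 (new)  [load 13/16]
  13 → bin 2 (new)  [load 13/16]
  13 → bin 3 (new)  [load 13/16]
  11 → bin 4 (new)  [load 11/16]
  9 → bin 5 (new)  [load 9/16]
  9 → bin 6 (new)  [load 9/16]
  5 → bin 4  [load 16/16]
  5 → bin 5  [load 14/16]
  2 → bin 1  [load 15/16]
  2 → bin 2  [load 15/16]
6 bins opened.

6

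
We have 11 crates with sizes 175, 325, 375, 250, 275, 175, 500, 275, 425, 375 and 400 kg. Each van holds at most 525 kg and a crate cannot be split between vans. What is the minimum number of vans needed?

8

Total = 500 + 425 + 400 + 375 + 375 + 325 + 275 + 275 + 250 + 175 + 175 = 3550 kg.
Lower bound: ⌈3550/525⌉ = 7 vans.
Also, 8 crates each exceed 525/2 kg, and no two of those can share a van, so at least 8 vans are needed.
A packing using 8 vans:
  van 1: 500 = 500
  van 2: 425 = 425
  van 3: 400 = 400
  van 4: 375 = 375
  van 5: 375 = 375
  van 6: 325 + 175 = 500
  van 7: 275 + 250 = 525
  van 8: 275 + 175 = 450
This matches the lower bound, so 8 is optimal.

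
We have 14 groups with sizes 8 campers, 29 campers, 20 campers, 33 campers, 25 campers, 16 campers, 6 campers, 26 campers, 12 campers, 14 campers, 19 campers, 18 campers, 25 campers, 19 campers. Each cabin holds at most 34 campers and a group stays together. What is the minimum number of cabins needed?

9

Total = 33 + 29 + 26 + 25 + 25 + 20 + 19 + 19 + 18 + 16 + 14 + 12 + 8 + 6 = 270 campers.
Lower bound: ⌈270/34⌉ = 8 cabins.
Also, 9 groups each exceed 17 campers, and no two of those can share a cabin, so at least 9 cabins are needed.
A packing using 9 cabins:
  cabin 1: 33 = 33
  cabin 2: 29 = 29
  cabin 3: 26 + 8 = 34
  cabin 4: 25 + 6 = 31
  cabin 5: 25 = 25
  cabin 6: 20 + 14 = 34
  cabin 7: 19 + 12 = 31
  cabin 8: 19 = 19
  cabin 9: 18 + 16 = 34
This matches the lower bound, so 9 is optimal.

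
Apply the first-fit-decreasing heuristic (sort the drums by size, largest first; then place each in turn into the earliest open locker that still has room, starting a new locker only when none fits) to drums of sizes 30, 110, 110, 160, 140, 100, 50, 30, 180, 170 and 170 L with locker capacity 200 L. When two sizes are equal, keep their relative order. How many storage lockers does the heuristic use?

8

Sorted descending: 180, 170, 170, 160, 140, 110, 110, 100, 50, 30, 30.
  180 → locker 1 (new)  [load 180/200]
  170 → locker 2 (new)  [load 170/200]
  170 → locker 3 (new)  [load 170/200]
  160 → locker 4 (new)  [load 160/200]
  140 → locker 5 (new)  [load 140/200]
  110 → locker 6 (new)  [load 110/200]
  110 → locker 7 (new)  [load 110/200]
  100 → locker 8 (new)  [load 100/200]
  50 → locker 5  [load 190/200]
  30 → locker 2  [load 200/200]
  30 → locker 3  [load 200/200]
8 storage lockers opened.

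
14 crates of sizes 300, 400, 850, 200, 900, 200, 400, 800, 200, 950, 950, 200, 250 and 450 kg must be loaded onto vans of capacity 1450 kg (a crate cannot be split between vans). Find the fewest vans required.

Total = 950 + 950 + 900 + 850 + 800 + 450 + 400 + 400 + 300 + 250 + 200 + 200 + 200 + 200 = 7050 kg.
Lower bound: ⌈7050/1450⌉ = 5 vans.
A packing using 5 vans:
  van 1: 950 + 450 = 1400
  van 2: 950 + 400 = 1350
  van 3: 900 + 300 + 250 = 1450
  van 4: 850 + 400 + 200 = 1450
  van 5: 800 + 200 + 200 + 200 = 1400
This matches the lower bound, so 5 is optimal.

5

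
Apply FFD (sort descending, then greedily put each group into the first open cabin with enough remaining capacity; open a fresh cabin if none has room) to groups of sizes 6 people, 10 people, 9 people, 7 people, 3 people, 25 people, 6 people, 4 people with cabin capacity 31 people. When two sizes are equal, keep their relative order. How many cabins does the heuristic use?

3

Sorted descending: 25, 10, 9, 7, 6, 6, 4, 3.
  25 → cabin 1 (new)  [load 25/31]
  10 → cabin 2 (new)  [load 10/31]
  9 → cabin 2  [load 19/31]
  7 → cabin 2  [load 26/31]
  6 → cabin 1  [load 31/31]
  6 → cabin 3 (new)  [load 6/31]
  4 → cabin 2  [load 30/31]
  3 → cabin 3  [load 9/31]
3 cabins opened.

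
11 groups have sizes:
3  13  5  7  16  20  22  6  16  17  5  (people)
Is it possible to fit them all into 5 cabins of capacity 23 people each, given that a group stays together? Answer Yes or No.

Total = 130 people; ⌈130/23⌉ = 6.
At least 6 cabins are required, but only 5 are allowed.

No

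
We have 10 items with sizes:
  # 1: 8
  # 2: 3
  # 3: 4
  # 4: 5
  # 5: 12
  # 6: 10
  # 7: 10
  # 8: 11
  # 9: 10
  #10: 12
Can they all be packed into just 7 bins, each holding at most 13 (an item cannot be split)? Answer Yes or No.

Total = 85; ⌈85/13⌉ = 7.
The bound of 7 does not rule out 7, but exhaustive search shows no assignment into 7 bins of capacity 13 exists — the minimum is 8.

No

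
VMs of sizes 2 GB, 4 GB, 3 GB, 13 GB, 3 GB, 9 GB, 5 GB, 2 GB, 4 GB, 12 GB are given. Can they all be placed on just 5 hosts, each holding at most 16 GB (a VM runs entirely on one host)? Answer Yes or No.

A valid assignment using 4 hosts:
  host 1: 13 + 3 = 16
  host 2: 12 + 4 = 16
  host 3: 9 + 5 + 2 = 16
  host 4: 4 + 3 + 2 = 9
That uses only 4 ≤ 5, so 5 hosts are enough.

Yes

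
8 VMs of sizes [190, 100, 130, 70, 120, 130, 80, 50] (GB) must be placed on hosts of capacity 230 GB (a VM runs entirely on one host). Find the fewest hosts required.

Total = 190 + 130 + 130 + 120 + 100 + 80 + 70 + 50 = 870 GB.
Lower bound: ⌈870/230⌉ = 4 hosts.
A packing using 5 hosts:
  host 1: 190 = 190
  host 2: 130 + 100 = 230
  host 3: 130 + 80 = 210
  host 4: 120 + 70 = 190
  host 5: 50 = 50
No arrangement into 4 hosts stays within capacity, so 5 is optimal.

5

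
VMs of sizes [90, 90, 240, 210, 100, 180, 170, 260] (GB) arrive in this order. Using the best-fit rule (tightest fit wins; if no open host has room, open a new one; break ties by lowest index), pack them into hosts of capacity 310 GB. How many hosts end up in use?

6

  90 → host 1 (new)  [load 90/310]
  90 → host 1  [load 180/310]
  240 → host 2 (new)  [load 240/310]
  210 → host 3 (new)  [load 210/310]
  100 → host 3  [load 310/310]
  180 → host 4 (new)  [load 180/310]
  170 → host 5 (new)  [load 170/310]
  260 → host 6 (new)  [load 260/310]
6 hosts opened.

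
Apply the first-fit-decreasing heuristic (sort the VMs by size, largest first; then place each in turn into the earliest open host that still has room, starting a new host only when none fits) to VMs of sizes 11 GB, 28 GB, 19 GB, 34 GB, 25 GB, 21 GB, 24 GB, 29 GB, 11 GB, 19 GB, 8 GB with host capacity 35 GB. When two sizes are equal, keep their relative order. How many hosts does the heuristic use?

8

Sorted descending: 34, 29, 28, 25, 24, 21, 19, 19, 11, 11, 8.
  34 → host 1 (new)  [load 34/35]
  29 → host 2 (new)  [load 29/35]
  28 → host 3 (new)  [load 28/35]
  25 → host 4 (new)  [load 25/35]
  24 → host 5 (new)  [load 24/35]
  21 → host 6 (new)  [load 21/35]
  19 → host 7 (new)  [load 19/35]
  19 → host 8 (new)  [load 19/35]
  11 → host 5  [load 35/35]
  11 → host 6  [load 32/35]
  8 → host 4  [load 33/35]
8 hosts opened.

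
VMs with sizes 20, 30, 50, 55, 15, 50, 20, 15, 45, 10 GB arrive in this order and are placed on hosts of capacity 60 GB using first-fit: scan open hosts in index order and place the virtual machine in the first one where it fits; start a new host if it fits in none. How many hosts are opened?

6

  20 → host 1 (new)  [load 20/60]
  30 → host 1  [load 50/60]
  50 → host 2 (new)  [load 50/60]
  55 → host 3 (new)  [load 55/60]
  15 → host 4 (new)  [load 15/60]
  50 → host 5 (new)  [load 50/60]
  20 → host 4  [load 35/60]
  15 → host 4  [load 50/60]
  45 → host 6 (new)  [load 45/60]
  10 → host 1  [load 60/60]
6 hosts opened.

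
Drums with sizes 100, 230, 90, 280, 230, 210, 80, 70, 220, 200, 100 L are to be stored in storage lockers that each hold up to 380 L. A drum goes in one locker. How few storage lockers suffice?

Total = 280 + 230 + 230 + 220 + 210 + 200 + 100 + 100 + 90 + 80 + 70 = 1810 L.
Lower bound: ⌈1810/380⌉ = 5 storage lockers.
Also, 6 drums each exceed 190 L, and no two of those can share a locker, so at least 6 storage lockers are needed.
A packing using 6 storage lockers:
  locker 1: 280 + 100 = 380
  locker 2: 230 + 100 = 330
  locker 3: 230 + 90 = 320
  locker 4: 220 + 80 + 70 = 370
  locker 5: 210 = 210
  locker 6: 200 = 200
This matches the lower bound, so 6 is optimal.

6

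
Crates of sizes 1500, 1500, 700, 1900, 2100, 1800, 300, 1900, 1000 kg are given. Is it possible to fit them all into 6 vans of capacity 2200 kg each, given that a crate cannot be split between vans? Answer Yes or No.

No

Total = 12700 kg; ⌈12700/2200⌉ = 6.
The bound of 6 does not rule out 6, but exhaustive search shows no assignment into 6 vans of capacity 2200 kg exists — the minimum is 7.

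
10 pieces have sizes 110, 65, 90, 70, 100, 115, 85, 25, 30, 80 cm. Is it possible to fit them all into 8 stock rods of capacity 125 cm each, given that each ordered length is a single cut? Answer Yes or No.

Yes

A valid assignment using 8 stock rods:
  stock rod 1: 115 = 115
  stock rod 2: 110 = 110
  stock rod 3: 100 + 25 = 125
  stock rod 4: 90 + 30 = 120
  stock rod 5: 85 = 85
  stock rod 6: 80 = 80
  stock rod 7: 70 = 70
  stock rod 8: 65 = 65
Every load is within 125 cm, so 8 stock rods suffice.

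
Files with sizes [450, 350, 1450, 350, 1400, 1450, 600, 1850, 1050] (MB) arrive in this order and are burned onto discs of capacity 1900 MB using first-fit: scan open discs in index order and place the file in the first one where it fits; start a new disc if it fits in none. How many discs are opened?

  450 → disc 1 (new)  [load 450/1900]
  350 → disc 1  [load 800/1900]
  1450 → disc 2 (new)  [load 1450/1900]
  350 → disc 1  [load 1150/1900]
  1400 → disc 3 (new)  [load 1400/1900]
  1450 → disc 4 (new)  [load 1450/1900]
  600 → disc 1  [load 1750/1900]
  1850 → disc 5 (new)  [load 1850/1900]
  1050 → disc 6 (new)  [load 1050/1900]
6 discs opened.

6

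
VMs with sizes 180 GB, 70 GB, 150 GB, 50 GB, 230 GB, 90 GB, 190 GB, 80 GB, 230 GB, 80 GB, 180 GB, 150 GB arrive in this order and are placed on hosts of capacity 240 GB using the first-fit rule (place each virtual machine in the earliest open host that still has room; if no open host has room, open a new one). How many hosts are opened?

  180 → host 1 (new)  [load 180/240]
  70 → host 2 (new)  [load 70/240]
  150 → host 2  [load 220/240]
  50 → host 1  [load 230/240]
  230 → host 3 (new)  [load 230/240]
  90 → host 4 (new)  [load 90/240]
  190 → host 5 (new)  [load 190/240]
  80 → host 4  [load 170/240]
  230 → host 6 (new)  [load 230/240]
  80 → host 7 (new)  [load 80/240]
  180 → host 8 (new)  [load 180/240]
  150 → host 7  [load 230/240]
8 hosts opened.

8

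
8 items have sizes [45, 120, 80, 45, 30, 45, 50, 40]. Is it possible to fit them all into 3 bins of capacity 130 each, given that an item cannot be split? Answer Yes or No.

No

Total = 455; ⌈455/130⌉ = 4.
At least 4 bins are required, but only 3 are allowed.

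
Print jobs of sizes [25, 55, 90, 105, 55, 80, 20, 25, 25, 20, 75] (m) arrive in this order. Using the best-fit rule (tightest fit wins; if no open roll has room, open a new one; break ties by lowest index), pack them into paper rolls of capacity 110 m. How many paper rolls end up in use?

  25 → roll 1 (new)  [load 25/110]
  55 → roll 1  [load 80/110]
  90 → roll 2 (new)  [load 90/110]
  105 → roll 3 (new)  [load 105/110]
  55 → roll 4 (new)  [load 55/110]
  80 → roll 5 (new)  [load 80/110]
  20 → roll 2  [load 110/110]
  25 → roll 1  [load 105/110]
  25 → roll 5  [load 105/110]
  20 → roll 4  [load 75/110]
  75 → roll 6 (new)  [load 75/110]
6 paper rolls opened.

6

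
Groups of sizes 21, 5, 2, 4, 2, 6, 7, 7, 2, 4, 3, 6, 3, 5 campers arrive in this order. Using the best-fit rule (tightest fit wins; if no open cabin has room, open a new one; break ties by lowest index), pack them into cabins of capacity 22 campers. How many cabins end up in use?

4

  21 → cabin 1 (new)  [load 21/22]
  5 → cabin 2 (new)  [load 5/22]
  2 → cabin 2  [load 7/22]
  4 → cabin 2  [load 11/22]
  2 → cabin 2  [load 13/22]
  6 → cabin 2  [load 19/22]
  7 → cabin 3 (new)  [load 7/22]
  7 → cabin 3  [load 14/22]
  2 → cabin 2  [load 21/22]
  4 → cabin 3  [load 18/22]
  3 → cabin 3  [load 21/22]
  6 → cabin 4 (new)  [load 6/22]
  3 → cabin 4  [load 9/22]
  5 → cabin 4  [load 14/22]
4 cabins opened.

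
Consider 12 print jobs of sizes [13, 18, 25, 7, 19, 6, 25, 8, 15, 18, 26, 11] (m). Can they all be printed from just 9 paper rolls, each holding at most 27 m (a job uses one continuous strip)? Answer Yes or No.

Yes

A valid assignment using 8 paper rolls:
  roll 1: 26 = 26
  roll 2: 25 = 25
  roll 3: 25 = 25
  roll 4: 19 + 8 = 27
  roll 5: 18 + 7 = 25
  roll 6: 18 + 6 = 24
  roll 7: 15 + 11 = 26
  roll 8: 13 = 13
That uses only 8 ≤ 9, so 9 paper rolls are enough.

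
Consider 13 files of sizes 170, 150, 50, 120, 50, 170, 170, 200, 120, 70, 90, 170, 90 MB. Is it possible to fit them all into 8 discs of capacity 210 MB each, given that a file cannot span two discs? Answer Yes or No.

Total = 1620 MB; ⌈1620/210⌉ = 8.
The bound of 8 does not rule out 8, but exhaustive search shows no assignment into 8 discs of capacity 210 MB exists — the minimum is 9.

No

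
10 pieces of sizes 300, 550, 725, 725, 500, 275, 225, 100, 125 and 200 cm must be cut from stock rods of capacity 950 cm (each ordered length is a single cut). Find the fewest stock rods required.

Total = 725 + 725 + 550 + 500 + 300 + 275 + 225 + 200 + 125 + 100 = 3725 cm.
Lower bound: ⌈3725/950⌉ = 4 stock rods.
A packing using 4 stock rods:
  stock rod 1: 725 + 225 = 950
  stock rod 2: 725 + 200 = 925
  stock rod 3: 550 + 300 + 100 = 950
  stock rod 4: 500 + 275 + 125 = 900
This matches the lower bound, so 4 is optimal.

4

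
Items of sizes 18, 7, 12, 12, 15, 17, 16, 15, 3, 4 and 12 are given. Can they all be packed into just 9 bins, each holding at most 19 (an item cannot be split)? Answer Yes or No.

A valid assignment using 8 bins:
  bin 1: 18 = 18
  bin 2: 17 = 17
  bin 3: 16 + 3 = 19
  bin 4: 15 + 4 = 19
  bin 5: 15 = 15
  bin 6: 12 + 7 = 19
  bin 7: 12 = 12
  bin 8: 12 = 12
That uses only 8 ≤ 9, so 9 bins are enough.

Yes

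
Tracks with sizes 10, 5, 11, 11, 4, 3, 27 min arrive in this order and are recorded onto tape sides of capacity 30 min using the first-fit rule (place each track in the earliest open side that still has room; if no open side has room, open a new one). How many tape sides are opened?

3

  10 → side 1 (new)  [load 10/30]
  5 → side 1  [load 15/30]
  11 → side 1  [load 26/30]
  11 → side 2 (new)  [load 11/30]
  4 → side 1  [load 30/30]
  3 → side 2  [load 14/30]
  27 → side 3 (new)  [load 27/30]
3 tape sides opened.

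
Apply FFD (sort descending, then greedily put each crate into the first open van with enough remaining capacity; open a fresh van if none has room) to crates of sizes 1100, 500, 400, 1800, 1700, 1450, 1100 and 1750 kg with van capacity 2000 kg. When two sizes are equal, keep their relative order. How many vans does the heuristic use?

6

Sorted descending: 1800, 1750, 1700, 1450, 1100, 1100, 500, 400.
  1800 → van 1 (new)  [load 1800/2000]
  1750 → van 2 (new)  [load 1750/2000]
  1700 → van 3 (new)  [load 1700/2000]
  1450 → van 4 (new)  [load 1450/2000]
  1100 → van 5 (new)  [load 1100/2000]
  1100 → van 6 (new)  [load 1100/2000]
  500 → van 4  [load 1950/2000]
  400 → van 5  [load 1500/2000]
6 vans opened.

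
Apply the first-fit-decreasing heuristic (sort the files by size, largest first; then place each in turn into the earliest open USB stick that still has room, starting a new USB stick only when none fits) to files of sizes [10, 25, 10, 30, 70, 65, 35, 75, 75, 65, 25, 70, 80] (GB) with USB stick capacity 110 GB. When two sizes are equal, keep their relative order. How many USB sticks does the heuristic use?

7

Sorted descending: 80, 75, 75, 70, 70, 65, 65, 35, 30, 25, 25, 10, 10.
  80 → USB stick 1 (new)  [load 80/110]
  75 → USB stick 2 (new)  [load 75/110]
  75 → USB stick 3 (new)  [load 75/110]
  70 → USB stick 4 (new)  [load 70/110]
  70 → USB stick 5 (new)  [load 70/110]
  65 → USB stick 6 (new)  [load 65/110]
  65 → USB stick 7 (new)  [load 65/110]
  35 → USB stick 2  [load 110/110]
  30 → USB stick 1  [load 110/110]
  25 → USB stick 3  [load 100/110]
  25 → USB stick 4  [load 95/110]
  10 → USB stick 3  [load 110/110]
  10 → USB stick 4  [load 105/110]
7 USB sticks opened.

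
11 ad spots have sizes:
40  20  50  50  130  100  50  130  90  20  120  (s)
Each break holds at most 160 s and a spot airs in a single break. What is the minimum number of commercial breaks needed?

Total = 130 + 130 + 120 + 100 + 90 + 50 + 50 + 50 + 40 + 20 + 20 = 800 s.
Lower bound: ⌈800/160⌉ = 5 commercial breaks.
A packing using 6 commercial breaks:
  break 1: 130 + 20 = 150
  break 2: 130 + 20 = 150
  break 3: 120 + 40 = 160
  break 4: 100 + 50 = 150
  break 5: 90 + 50 = 140
  break 6: 50 = 50
No arrangement into 5 commercial breaks stays within capacity, so 6 is optimal.

6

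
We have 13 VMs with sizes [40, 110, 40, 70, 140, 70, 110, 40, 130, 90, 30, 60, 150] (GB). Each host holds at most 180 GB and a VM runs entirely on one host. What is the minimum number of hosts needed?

7

Total = 150 + 140 + 130 + 110 + 110 + 90 + 70 + 70 + 60 + 40 + 40 + 40 + 30 = 1080 GB.
Lower bound: ⌈1080/180⌉ = 6 hosts.
A packing using 7 hosts:
  host 1: 150 + 30 = 180
  host 2: 140 + 40 = 180
  host 3: 130 + 40 = 170
  host 4: 110 + 70 = 180
  host 5: 110 + 70 = 180
  host 6: 90 + 60 = 150
  host 7: 40 = 40
No arrangement into 6 hosts stays within capacity, so 7 is optimal.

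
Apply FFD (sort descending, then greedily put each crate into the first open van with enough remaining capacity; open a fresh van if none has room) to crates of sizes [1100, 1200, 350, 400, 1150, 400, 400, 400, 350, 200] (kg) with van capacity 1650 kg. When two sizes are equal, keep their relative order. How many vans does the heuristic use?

Sorted descending: 1200, 1150, 1100, 400, 400, 400, 400, 350, 350, 200.
  1200 → van 1 (new)  [load 1200/1650]
  1150 → van 2 (new)  [load 1150/1650]
  1100 → van 3 (new)  [load 1100/1650]
  400 → van 1  [load 1600/1650]
  400 → van 2  [load 1550/1650]
  400 → van 3  [load 1500/1650]
  400 → van 4 (new)  [load 400/1650]
  350 → van 4  [load 750/1650]
  350 → van 4  [load 1100/1650]
  200 → van 4  [load 1300/1650]
4 vans opened.

4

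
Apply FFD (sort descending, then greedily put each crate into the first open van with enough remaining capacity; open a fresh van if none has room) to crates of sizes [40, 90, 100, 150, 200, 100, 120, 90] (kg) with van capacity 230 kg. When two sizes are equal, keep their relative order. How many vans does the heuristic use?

Sorted descending: 200, 150, 120, 100, 100, 90, 90, 40.
  200 → van 1 (new)  [load 200/230]
  150 → van 2 (new)  [load 150/230]
  120 → van 3 (new)  [load 120/230]
  100 → van 3  [load 220/230]
  100 → van 4 (new)  [load 100/230]
  90 → van 4  [load 190/230]
  90 → van 5 (new)  [load 90/230]
  40 → van 2  [load 190/230]
5 vans opened.

5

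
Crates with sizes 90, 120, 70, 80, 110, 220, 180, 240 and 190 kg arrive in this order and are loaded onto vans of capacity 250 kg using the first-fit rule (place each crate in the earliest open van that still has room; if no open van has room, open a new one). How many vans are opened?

  90 → van 1 (new)  [load 90/250]
  120 → van 1  [load 210/250]
  70 → van 2 (new)  [load 70/250]
  80 → van 2  [load 150/250]
  110 → van 3 (new)  [load 110/250]
  220 → van 4 (new)  [load 220/250]
  180 → van 5 (new)  [load 180/250]
  240 → van 6 (new)  [load 240/250]
  190 → van 7 (new)  [load 190/250]
7 vans opened.

7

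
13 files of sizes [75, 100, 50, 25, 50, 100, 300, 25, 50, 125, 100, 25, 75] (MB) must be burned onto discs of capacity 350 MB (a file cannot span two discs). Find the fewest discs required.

Total = 300 + 125 + 100 + 100 + 100 + 75 + 75 + 50 + 50 + 50 + 25 + 25 + 25 = 1100 MB.
Lower bound: ⌈1100/350⌉ = 4 discs.
A packing using 4 discs:
  disc 1: 300 + 50 = 350
  disc 2: 125 + 100 + 100 + 25 = 350
  disc 3: 100 + 75 + 75 + 50 + 50 = 350
  disc 4: 25 + 25 = 50
This matches the lower bound, so 4 is optimal.

4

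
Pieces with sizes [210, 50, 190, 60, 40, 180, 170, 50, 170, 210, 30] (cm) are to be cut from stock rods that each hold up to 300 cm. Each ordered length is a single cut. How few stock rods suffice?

Total = 210 + 210 + 190 + 180 + 170 + 170 + 60 + 50 + 50 + 40 + 30 = 1360 cm.
Lower bound: ⌈1360/300⌉ = 5 stock rods.
Also, 6 pieces each exceed 150 cm, and no two of those can share a stock rod, so at least 6 stock rods are needed.
A packing using 6 stock rods:
  stock rod 1: 210 + 60 + 30 = 300
  stock rod 2: 210 + 50 + 40 = 300
  stock rod 3: 190 + 50 = 240
  stock rod 4: 180 = 180
  stock rod 5: 170 = 170
  stock rod 6: 170 = 170
This matches the lower bound, so 6 is optimal.

6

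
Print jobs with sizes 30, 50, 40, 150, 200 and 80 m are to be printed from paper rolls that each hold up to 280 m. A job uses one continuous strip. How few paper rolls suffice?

Total = 200 + 150 + 80 + 50 + 40 + 30 = 550 m.
Lower bound: ⌈550/280⌉ = 2 paper rolls.
A packing using 2 paper rolls:
  roll 1: 200 + 80 = 280
  roll 2: 150 + 50 + 40 + 30 = 270
This matches the lower bound, so 2 is optimal.

2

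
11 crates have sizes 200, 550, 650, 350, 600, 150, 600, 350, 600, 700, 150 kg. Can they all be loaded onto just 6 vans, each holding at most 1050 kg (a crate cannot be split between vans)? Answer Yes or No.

A valid assignment using 6 vans:
  van 1: 700 + 350 = 1050
  van 2: 650 + 350 = 1000
  van 3: 600 + 200 + 150 = 950
  van 4: 600 + 150 = 750
  van 5: 600 = 600
  van 6: 550 = 550
Every load is within 1050 kg, so 6 vans suffice.

Yes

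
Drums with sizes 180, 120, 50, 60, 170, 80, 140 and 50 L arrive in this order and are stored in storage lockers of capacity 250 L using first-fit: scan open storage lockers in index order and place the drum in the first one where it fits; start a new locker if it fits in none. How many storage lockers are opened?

4

  180 → locker 1 (new)  [load 180/250]
  120 → locker 2 (new)  [load 120/250]
  50 → locker 1  [load 230/250]
  60 → locker 2  [load 180/250]
  170 → locker 3 (new)  [load 170/250]
  80 → locker 3  [load 250/250]
  140 → locker 4 (new)  [load 140/250]
  50 → locker 2  [load 230/250]
4 storage lockers opened.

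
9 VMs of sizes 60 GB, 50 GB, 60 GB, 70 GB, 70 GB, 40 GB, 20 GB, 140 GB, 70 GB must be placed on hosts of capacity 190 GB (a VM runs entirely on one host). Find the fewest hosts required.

Total = 140 + 70 + 70 + 70 + 60 + 60 + 50 + 40 + 20 = 580 GB.
Lower bound: ⌈580/190⌉ = 4 hosts.
A packing using 4 hosts:
  host 1: 140 + 50 = 190
  host 2: 70 + 70 + 40 = 180
  host 3: 70 + 60 + 60 = 190
  host 4: 20 = 20
This matches the lower bound, so 4 is optimal.

4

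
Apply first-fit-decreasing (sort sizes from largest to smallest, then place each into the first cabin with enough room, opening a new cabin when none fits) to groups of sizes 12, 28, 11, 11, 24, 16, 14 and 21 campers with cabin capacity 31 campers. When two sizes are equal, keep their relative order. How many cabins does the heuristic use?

6

Sorted descending: 28, 24, 21, 16, 14, 12, 11, 11.
  28 → cabin 1 (new)  [load 28/31]
  24 → cabin 2 (new)  [load 24/31]
  21 → cabin 3 (new)  [load 21/31]
  16 → cabin 4 (new)  [load 16/31]
  14 → cabin 4  [load 30/31]
  12 → cabin 5 (new)  [load 12/31]
  11 → cabin 5  [load 23/31]
  11 → cabin 6 (new)  [load 11/31]
6 cabins opened.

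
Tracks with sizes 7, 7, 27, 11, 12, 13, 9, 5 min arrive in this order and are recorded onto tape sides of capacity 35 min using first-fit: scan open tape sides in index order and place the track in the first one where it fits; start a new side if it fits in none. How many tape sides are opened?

  7 → side 1 (new)  [load 7/35]
  7 → side 1  [load 14/35]
  27 → side 2 (new)  [load 27/35]
  11 → side 1  [load 25/35]
  12 → side 3 (new)  [load 12/35]
  13 → side 3  [load 25/35]
  9 → side 1  [load 34/35]
  5 → side 2  [load 32/35]
3 tape sides opened.

3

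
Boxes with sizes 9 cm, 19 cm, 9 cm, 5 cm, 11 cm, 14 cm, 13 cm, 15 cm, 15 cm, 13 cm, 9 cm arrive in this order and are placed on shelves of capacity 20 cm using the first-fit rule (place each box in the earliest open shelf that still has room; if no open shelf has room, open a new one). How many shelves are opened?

  9 → shelf 1 (new)  [load 9/20]
  19 → shelf 2 (new)  [load 19/20]
  9 → shelf 1  [load 18/20]
  5 → shelf 3 (new)  [load 5/20]
  11 → shelf 3  [load 16/20]
  14 → shelf 4 (new)  [load 14/20]
  13 → shelf 5 (new)  [load 13/20]
  15 → shelf 6 (new)  [load 15/20]
  15 → shelf 7 (new)  [load 15/20]
  13 → shelf 8 (new)  [load 13/20]
  9 → shelf 9 (new)  [load 9/20]
9 shelves opened.

9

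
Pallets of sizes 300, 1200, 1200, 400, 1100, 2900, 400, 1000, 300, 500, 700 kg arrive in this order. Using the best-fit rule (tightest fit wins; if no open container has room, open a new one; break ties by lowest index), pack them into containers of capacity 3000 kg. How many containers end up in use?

4

  300 → container 1 (new)  [load 300/3000]
  1200 → container 1  [load 1500/3000]
  1200 → container 1  [load 2700/3000]
  400 → container 2 (new)  [load 400/3000]
  1100 → container 2  [load 1500/3000]
  2900 → container 3 (new)  [load 2900/3000]
  400 → container 2  [load 1900/3000]
  1000 → container 2  [load 2900/3000]
  300 → container 1  [load 3000/3000]
  500 → container 4 (new)  [load 500/3000]
  700 → container 4  [load 1200/3000]
4 containers opened.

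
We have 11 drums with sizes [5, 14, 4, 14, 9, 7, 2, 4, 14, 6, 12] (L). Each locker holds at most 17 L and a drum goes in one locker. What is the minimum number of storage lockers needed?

6

Total = 14 + 14 + 14 + 12 + 9 + 7 + 6 + 5 + 4 + 4 + 2 = 91 L.
Lower bound: ⌈91/17⌉ = 6 storage lockers.
A packing using 6 storage lockers:
  locker 1: 14 + 2 = 16
  locker 2: 14 = 14
  locker 3: 14 = 14
  locker 4: 12 + 5 = 17
  locker 5: 9 + 7 = 16
  locker 6: 6 + 4 + 4 = 14
This matches the lower bound, so 6 is optimal.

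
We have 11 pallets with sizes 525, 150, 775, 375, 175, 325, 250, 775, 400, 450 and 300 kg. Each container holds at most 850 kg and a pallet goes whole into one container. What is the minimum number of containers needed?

6

Total = 775 + 775 + 525 + 450 + 400 + 375 + 325 + 300 + 250 + 175 + 150 = 4500 kg.
Lower bound: ⌈4500/850⌉ = 6 containers.
A packing using 6 containers:
  container 1: 775 = 775
  container 2: 775 = 775
  container 3: 525 + 325 = 850
  container 4: 450 + 400 = 850
  container 5: 375 + 300 + 175 = 850
  container 6: 250 + 150 = 400
This matches the lower bound, so 6 is optimal.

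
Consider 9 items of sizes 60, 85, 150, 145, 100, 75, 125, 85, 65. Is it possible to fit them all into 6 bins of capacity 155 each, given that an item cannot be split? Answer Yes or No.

No

Total = 890; ⌈890/155⌉ = 6.
The bound of 6 does not rule out 6, but exhaustive search shows no assignment into 6 bins of capacity 155 exists — the minimum is 7.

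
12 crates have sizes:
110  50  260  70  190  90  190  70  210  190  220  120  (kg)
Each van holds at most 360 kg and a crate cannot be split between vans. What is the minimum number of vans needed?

6

Total = 260 + 220 + 210 + 190 + 190 + 190 + 120 + 110 + 90 + 70 + 70 + 50 = 1770 kg.
Lower bound: ⌈1770/360⌉ = 5 vans.
Also, 6 crates each exceed 180 kg, and no two of those can share a van, so at least 6 vans are needed.
A packing using 6 vans:
  van 1: 260 + 90 = 350
  van 2: 220 + 120 = 340
  van 3: 210 + 110 = 320
  van 4: 190 + 70 + 70 = 330
  van 5: 190 + 50 = 240
  van 6: 190 = 190
This matches the lower bound, so 6 is optimal.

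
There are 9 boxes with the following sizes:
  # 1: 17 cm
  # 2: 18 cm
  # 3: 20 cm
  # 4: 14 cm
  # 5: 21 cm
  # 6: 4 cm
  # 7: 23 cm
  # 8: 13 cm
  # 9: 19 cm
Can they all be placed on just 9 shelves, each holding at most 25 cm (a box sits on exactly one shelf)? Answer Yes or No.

Yes

A valid assignment using 8 shelves:
  shelf 1: 23 = 23
  shelf 2: 21 + 4 = 25
  shelf 3: 20 = 20
  shelf 4: 19 = 19
  shelf 5: 18 = 18
  shelf 6: 17 = 17
  shelf 7: 14 = 14
  shelf 8: 13 = 13
That uses only 8 ≤ 9, so 9 shelves are enough.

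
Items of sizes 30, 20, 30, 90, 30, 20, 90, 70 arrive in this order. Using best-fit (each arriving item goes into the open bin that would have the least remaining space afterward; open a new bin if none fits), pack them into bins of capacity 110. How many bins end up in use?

  30 → bin 1 (new)  [load 30/110]
  20 → bin 1  [load 50/110]
  30 → bin 1  [load 80/110]
  90 → bin 2 (new)  [load 90/110]
  30 → bin 1  [load 110/110]
  20 → bin 2  [load 110/110]
  90 → bin 3 (new)  [load 90/110]
  70 → bin 4 (new)  [load 70/110]
4 bins opened.

4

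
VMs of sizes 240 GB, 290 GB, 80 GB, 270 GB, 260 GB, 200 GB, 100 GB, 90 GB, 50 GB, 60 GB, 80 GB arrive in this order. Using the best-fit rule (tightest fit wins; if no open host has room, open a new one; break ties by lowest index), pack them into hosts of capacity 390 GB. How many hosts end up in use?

5

  240 → host 1 (new)  [load 240/390]
  290 → host 2 (new)  [load 290/390]
  80 → host 2  [load 370/390]
  270 → host 3 (new)  [load 270/390]
  260 → host 4 (new)  [load 260/390]
  200 → host 5 (new)  [load 200/390]
  100 → host 3  [load 370/390]
  90 → host 4  [load 350/390]
  50 → host 1  [load 290/390]
  60 → host 1  [load 350/390]
  80 → host 5  [load 280/390]
5 hosts opened.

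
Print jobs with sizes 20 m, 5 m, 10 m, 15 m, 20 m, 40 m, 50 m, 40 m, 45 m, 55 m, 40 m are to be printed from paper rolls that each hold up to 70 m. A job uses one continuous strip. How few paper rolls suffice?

Total = 55 + 50 + 45 + 40 + 40 + 40 + 20 + 20 + 15 + 10 + 5 = 340 m.
Lower bound: ⌈340/70⌉ = 5 paper rolls.
Also, 6 print jobs each exceed 35 m, and no two of those can share a roll, so at least 6 paper rolls are needed.
A packing using 6 paper rolls:
  roll 1: 55 + 15 = 70
  roll 2: 50 + 20 = 70
  roll 3: 45 + 20 + 5 = 70
  roll 4: 40 + 10 = 50
  roll 5: 40 = 40
  roll 6: 40 = 40
This matches the lower bound, so 6 is optimal.

6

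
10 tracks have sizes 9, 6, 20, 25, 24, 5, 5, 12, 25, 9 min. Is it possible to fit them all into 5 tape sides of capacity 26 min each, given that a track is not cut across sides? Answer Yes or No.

Total = 140 min; ⌈140/26⌉ = 6.
At least 6 tape sides are required, but only 5 are allowed.

No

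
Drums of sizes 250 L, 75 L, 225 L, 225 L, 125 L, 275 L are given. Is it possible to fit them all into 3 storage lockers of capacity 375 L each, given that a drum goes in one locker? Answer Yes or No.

Total = 1175 L; ⌈1175/375⌉ = 4.
At least 4 storage lockers are required, but only 3 are allowed.

No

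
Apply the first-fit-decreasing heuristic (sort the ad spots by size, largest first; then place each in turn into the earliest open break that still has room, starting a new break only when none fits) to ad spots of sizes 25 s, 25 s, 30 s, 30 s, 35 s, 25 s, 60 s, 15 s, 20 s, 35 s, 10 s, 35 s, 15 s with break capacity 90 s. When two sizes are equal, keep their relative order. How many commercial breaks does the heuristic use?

Sorted descending: 60, 35, 35, 35, 30, 30, 25, 25, 25, 20, 15, 15, 10.
  60 → break 1 (new)  [load 60/90]
  35 → break 2 (new)  [load 35/90]
  35 → break 2  [load 70/90]
  35 → break 3 (new)  [load 35/90]
  30 → break 1  [load 90/90]
  30 → break 3  [load 65/90]
  25 → break 3  [load 90/90]
  25 → break 4 (new)  [load 25/90]
  25 → break 4  [load 50/90]
  20 → break 2  [load 90/90]
  15 → break 4  [load 65/90]
  15 → break 4  [load 80/90]
  10 → break 4  [load 90/90]
4 commercial breaks opened.

4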